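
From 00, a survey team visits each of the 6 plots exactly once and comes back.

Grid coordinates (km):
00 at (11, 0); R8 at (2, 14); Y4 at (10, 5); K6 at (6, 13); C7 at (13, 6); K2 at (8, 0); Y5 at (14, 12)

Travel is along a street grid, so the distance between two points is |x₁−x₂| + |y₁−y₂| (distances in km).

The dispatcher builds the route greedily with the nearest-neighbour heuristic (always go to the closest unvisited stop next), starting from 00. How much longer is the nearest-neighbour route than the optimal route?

From 00: K2=3, Y4=6, C7=8, Y5=15, K6=18, R8=23 → choose K2 (3).
From K2: Y4=7, C7=11, K6=15, Y5=18, R8=20 → choose Y4 (7).
From Y4: C7=4, Y5=11, K6=12, R8=17 → choose C7 (4).
From C7: Y5=7, K6=14, R8=19 → choose Y5 (7).
From Y5: K6=9, R8=14 → choose K6 (9).
From K6: R8=5 → choose R8 (5).
NN route 00 → K2 → Y4 → C7 → Y5 → K6 → R8 → 00 costs 58.
Optimal: 00 → Y4 → C7 → Y5 → R8 → K6 → K2 → 00 costs 54 (by enumerating all 360 distinct tours).
Excess = 58 − 54 = 4.

Excess over optimum: 4 km.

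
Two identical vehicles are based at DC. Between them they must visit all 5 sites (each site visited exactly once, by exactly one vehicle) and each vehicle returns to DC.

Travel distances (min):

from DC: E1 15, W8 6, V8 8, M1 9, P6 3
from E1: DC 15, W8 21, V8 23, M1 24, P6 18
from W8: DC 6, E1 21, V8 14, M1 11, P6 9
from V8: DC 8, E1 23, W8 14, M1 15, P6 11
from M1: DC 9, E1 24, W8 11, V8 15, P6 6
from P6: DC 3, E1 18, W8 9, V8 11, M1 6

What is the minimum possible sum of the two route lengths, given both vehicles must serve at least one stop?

72 min — the smallest possible combined total.

Check every non-empty split of the stops between the two vehicles; for each half take its own optimal tour:
  {E1} + {W8, V8, M1, P6}: 30 + 42 = 72
  {W8} + {E1, V8, M1, P6}: 12 + 62 = 74
  {E1, W8} + {V8, M1, P6}: 42 + 32 = 74
  {V8} + {E1, W8, M1, P6}: 16 + 56 = 72
  {E1, V8} + {W8, M1, P6}: 46 + 26 = 72
  {W8, V8} + {E1, M1, P6}: 28 + 48 = 76
  … (15 splits in total)
Best: vehicle 1 DC → E1 → DC = 30; vehicle 2 DC → W8 → M1 → P6 → V8 → DC = 42; combined 72.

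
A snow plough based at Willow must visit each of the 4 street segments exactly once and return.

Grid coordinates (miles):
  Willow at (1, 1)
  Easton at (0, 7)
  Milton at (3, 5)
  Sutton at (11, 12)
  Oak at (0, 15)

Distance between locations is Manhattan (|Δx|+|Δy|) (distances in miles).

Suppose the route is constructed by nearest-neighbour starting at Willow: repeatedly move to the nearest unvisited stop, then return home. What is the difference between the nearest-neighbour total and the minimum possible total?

The nearest-neighbour route is 4 miles longer than optimal.

Willow: Milton=6, Easton=7, Oak=15, Sutton=21 ⇒ Milton
Milton: Easton=5, Oak=13, Sutton=15 ⇒ Easton
Easton: Oak=8, Sutton=16 ⇒ Oak
Oak: Sutton=14 ⇒ Sutton
NN route Willow → Milton → Easton → Oak → Sutton → Willow costs 54.
Optimal: Willow → Easton → Oak → Sutton → Milton → Willow costs 50 (by enumerating all 12 distinct tours).
Excess = 54 − 50 = 4.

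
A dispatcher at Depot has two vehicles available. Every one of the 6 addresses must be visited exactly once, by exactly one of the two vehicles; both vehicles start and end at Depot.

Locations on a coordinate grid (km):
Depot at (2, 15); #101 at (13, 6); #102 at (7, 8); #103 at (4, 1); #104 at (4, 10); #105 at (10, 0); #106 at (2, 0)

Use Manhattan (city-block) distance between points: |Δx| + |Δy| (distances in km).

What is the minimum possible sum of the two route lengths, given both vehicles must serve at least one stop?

68 km — the smallest possible combined total.

Check every non-empty split of the stops between the two vehicles; for each half take its own optimal tour:
  {#101} + {#102, #103, #104, #105, #106}: 40 + 48 = 88
  {#102} + {#101, #103, #104, #105, #106}: 24 + 54 = 78
  {#101, #102} + {#103, #104, #105, #106}: 40 + 46 = 86
  {#103} + {#101, #102, #104, #105, #106}: 32 + 52 = 84
  {#101, #103} + {#102, #104, #105, #106}: 50 + 46 = 96
  {#102, #103} + {#101, #104, #105, #106}: 38 + 52 = 90
  … (31 splits in total)
  {#104} + {#101, #102, #103, #105, #106}: 14 + 54 = 68  ← best
Best: vehicle 1 Depot → #104 → Depot = 14; vehicle 2 Depot → #102 → #101 → #105 → #103 → #106 → Depot = 54; combined 68.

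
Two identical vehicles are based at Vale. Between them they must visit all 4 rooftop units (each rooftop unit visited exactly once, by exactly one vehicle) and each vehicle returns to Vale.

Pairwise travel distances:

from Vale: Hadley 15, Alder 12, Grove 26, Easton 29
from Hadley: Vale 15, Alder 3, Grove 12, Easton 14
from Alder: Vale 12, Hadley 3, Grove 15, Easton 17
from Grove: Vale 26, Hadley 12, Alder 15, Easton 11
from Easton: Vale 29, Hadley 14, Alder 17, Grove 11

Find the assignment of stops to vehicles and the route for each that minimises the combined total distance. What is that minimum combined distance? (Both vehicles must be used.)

There are 2^3 − 1 = 7 ways to divide the 4 stops into two non-empty groups. For each, the best each vehicle can do is its own shortest tour through its group:
  {Hadley} + {Alder, Grove, Easton}: 30 + 66 = 96
  {Alder} + {Hadley, Grove, Easton}: 24 + 66 = 90
  {Hadley, Alder} + {Grove, Easton}: 30 + 66 = 96
  {Grove} + {Hadley, Alder, Easton}: 52 + 58 = 110
  {Hadley, Grove} + {Alder, Easton}: 53 + 58 = 111
  {Alder, Grove} + {Hadley, Easton}: 53 + 58 = 111
  … (7 splits in total)
Best: vehicle 1 Vale → Alder → Vale = 24; vehicle 2 Vale → Hadley → Easton → Grove → Vale = 66; combined 90.

Minimum combined distance: 90.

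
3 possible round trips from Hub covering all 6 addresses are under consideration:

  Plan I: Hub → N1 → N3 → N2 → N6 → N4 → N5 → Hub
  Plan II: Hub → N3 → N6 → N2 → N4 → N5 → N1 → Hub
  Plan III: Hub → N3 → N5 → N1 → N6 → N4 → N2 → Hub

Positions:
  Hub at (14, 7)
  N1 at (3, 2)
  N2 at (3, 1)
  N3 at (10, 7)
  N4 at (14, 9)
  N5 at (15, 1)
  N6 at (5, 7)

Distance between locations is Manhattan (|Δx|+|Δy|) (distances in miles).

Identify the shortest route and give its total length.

Plan I: 16 + 12 + 13 + 8 + 11 + 9 + 7 = 76
Plan II: 4 + 5 + 8 + 19 + 9 + 13 + 16 = 74
Plan III: 4 + 11 + 13 + 7 + 11 + 19 + 17 = 82

74 miles — Plan II is the shortest.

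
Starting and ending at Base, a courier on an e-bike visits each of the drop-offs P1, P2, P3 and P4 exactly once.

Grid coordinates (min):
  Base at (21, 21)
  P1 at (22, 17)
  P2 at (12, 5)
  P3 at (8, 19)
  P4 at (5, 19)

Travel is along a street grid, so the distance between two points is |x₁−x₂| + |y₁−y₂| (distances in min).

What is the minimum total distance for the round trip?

66 min — the shortest possible round trip.

Base - P1 - P2 - P3 - P4 - Base: 5+22+18+3+18 = 66
Base - P1 - P2 - P4 - P3 - Base: 5+22+21+3+15 = 66
Base - P1 - P3 - P2 - P4 - Base: 5+16+18+21+18 = 78
Base - P1 - P3 - P4 - P2 - Base: 5+16+3+21+25 = 70
Base - P1 - P4 - P2 - P3 - Base: 5+19+21+18+15 = 78
Base - P1 - P4 - P3 - P2 - Base: 5+19+3+18+25 = 70
Base - P2 - P1 - P3 - P4 - Base: 25+22+16+3+18 = 84
Base - P2 - P1 - P4 - P3 - Base: 25+22+19+3+15 = 84
Base - P2 - P3 - P1 - P4 - Base: 25+18+16+19+18 = 96
Base - P2 - P4 - P1 - P3 - Base: 25+21+19+16+15 = 96
Base - P3 - P1 - P2 - P4 - Base: 15+16+22+21+18 = 92
Base - P3 - P2 - P1 - P4 - Base: 15+18+22+19+18 = 92
The minimum is 66.
One optimal route: Base → P1 → P2 → P3 → P4 → Base (or its reverse).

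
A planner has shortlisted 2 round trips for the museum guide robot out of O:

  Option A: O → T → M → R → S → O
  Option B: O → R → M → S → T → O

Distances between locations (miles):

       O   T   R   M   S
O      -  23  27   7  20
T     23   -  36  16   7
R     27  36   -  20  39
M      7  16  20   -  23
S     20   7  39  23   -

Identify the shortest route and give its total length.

Option A: 23 + 16 + 20 + 39 + 20 = 118
Option B: 27 + 20 + 23 + 7 + 23 = 100

100 miles — Option B is the shortest.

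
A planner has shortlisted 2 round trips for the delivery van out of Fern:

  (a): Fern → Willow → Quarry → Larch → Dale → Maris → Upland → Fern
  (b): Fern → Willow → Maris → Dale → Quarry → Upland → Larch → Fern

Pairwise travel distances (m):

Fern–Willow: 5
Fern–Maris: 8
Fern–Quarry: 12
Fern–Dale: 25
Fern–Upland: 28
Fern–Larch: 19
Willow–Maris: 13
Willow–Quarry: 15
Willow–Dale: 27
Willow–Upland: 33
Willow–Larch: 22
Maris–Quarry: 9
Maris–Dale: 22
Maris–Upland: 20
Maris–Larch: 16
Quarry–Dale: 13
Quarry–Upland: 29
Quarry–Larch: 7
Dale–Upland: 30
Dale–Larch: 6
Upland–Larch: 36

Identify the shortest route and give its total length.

103 m — (a) is the shortest.

(a): 5 + 15 + 7 + 6 + 22 + 20 + 28 = 103
(b): 5 + 13 + 22 + 13 + 29 + 36 + 19 = 137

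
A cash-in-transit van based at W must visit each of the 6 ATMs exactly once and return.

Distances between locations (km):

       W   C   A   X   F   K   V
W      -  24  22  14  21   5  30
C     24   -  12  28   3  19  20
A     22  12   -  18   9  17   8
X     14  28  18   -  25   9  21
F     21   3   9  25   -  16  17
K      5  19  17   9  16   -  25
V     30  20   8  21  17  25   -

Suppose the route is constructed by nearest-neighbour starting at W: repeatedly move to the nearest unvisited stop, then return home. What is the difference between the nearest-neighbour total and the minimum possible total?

From W: K=5, X=14, F=21, A=22, C=24, V=30 → choose K (5).
From K: X=9, F=16, A=17, C=19, V=25 → choose X (9).
From X: A=18, V=21, F=25, C=28 → choose A (18).
From A: V=8, F=9, C=12 → choose V (8).
From V: F=17, C=20 → choose F (17).
From F: C=3 → choose C (3).
NN route W → K → X → A → V → F → C → W costs 84.
Optimal: W → C → F → A → V → X → K → W costs 79 (by enumerating all 360 distinct tours).
Excess = 84 − 79 = 5.

Excess over optimum: 5 km.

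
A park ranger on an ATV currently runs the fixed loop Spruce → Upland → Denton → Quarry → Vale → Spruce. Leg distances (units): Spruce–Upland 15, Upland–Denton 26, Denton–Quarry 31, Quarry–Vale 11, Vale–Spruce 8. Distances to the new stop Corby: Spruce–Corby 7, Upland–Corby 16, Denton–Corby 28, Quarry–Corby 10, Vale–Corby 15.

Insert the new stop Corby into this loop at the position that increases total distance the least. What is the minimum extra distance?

Insertion cost between consecutive stops i–j is d(i,Corby) + d(Corby,j) − d(i,j):
  between Spruce and Upland: 7 + 16 − 15 = 8
  between Upland and Denton: 16 + 28 − 26 = 18
  between Denton and Quarry: 28 + 10 − 31 = 7
  between Quarry and Vale: 10 + 15 − 11 = 14
  between Vale and Spruce: 15 + 7 − 8 = 14
Cheapest insertion is between Denton and Quarry, adding 7.
New total = 91 + 7 = 98.

Adding 7 by placing Corby on the Denton–Quarry leg.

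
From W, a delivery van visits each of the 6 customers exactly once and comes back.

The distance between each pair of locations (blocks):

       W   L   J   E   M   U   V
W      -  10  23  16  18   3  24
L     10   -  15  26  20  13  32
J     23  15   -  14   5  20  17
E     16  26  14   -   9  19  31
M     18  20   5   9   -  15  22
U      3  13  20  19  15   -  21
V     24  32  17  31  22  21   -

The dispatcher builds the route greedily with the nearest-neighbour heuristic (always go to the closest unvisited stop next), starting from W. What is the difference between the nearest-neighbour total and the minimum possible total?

Excess over optimum: 9 blocks.

From W: U=3, L=10, E=16, M=18, J=23, V=24 → choose U (3).
From U: L=13, M=15, E=19, J=20, V=21 → choose L (13).
From L: J=15, M=20, E=26, V=32 → choose J (15).
From J: M=5, E=14, V=17 → choose M (5).
From M: E=9, V=22 → choose E (9).
From E: V=31 → choose V (31).
NN route W → U → L → J → M → E → V → W costs 100.
Optimal: W → L → E → M → J → V → U → W costs 91 (by enumerating all 360 distinct tours).
Excess = 100 − 91 = 9.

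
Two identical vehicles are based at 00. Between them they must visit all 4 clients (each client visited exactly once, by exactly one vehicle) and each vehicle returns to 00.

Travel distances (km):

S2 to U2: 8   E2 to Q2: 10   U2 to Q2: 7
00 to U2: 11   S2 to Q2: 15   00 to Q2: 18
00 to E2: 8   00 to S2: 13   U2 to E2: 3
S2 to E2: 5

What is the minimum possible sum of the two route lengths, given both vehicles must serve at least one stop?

62 km — the smallest possible combined total.

Try each way of splitting the stops between the two vehicles (each non-empty) and, for each split, find the best tour for each vehicle:
  {S2} + {U2, E2, Q2}: 26 + 36 = 62
  {U2} + {S2, E2, Q2}: 22 + 46 = 68
  {S2, U2} + {E2, Q2}: 32 + 36 = 68
  {E2} + {S2, U2, Q2}: 16 + 46 = 62
  {S2, E2} + {U2, Q2}: 26 + 36 = 62
  {U2, E2} + {S2, Q2}: 22 + 46 = 68
  … (7 splits in total)
Best: vehicle 1 00 → S2 → 00 = 26; vehicle 2 00 → U2 → Q2 → E2 → 00 = 36; combined 62.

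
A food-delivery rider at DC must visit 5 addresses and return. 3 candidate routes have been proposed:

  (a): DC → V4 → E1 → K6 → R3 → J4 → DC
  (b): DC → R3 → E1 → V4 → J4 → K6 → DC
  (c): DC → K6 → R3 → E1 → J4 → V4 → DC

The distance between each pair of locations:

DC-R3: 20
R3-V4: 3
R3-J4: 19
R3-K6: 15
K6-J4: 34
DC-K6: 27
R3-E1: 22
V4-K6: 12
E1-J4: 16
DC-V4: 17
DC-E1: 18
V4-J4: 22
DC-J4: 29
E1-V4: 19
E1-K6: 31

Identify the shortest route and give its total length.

119 — (c) is the shortest.

(a): 17 + 19 + 31 + 15 + 19 + 29 = 130
(b): 20 + 22 + 19 + 22 + 34 + 27 = 144
(c): 27 + 15 + 22 + 16 + 22 + 17 = 119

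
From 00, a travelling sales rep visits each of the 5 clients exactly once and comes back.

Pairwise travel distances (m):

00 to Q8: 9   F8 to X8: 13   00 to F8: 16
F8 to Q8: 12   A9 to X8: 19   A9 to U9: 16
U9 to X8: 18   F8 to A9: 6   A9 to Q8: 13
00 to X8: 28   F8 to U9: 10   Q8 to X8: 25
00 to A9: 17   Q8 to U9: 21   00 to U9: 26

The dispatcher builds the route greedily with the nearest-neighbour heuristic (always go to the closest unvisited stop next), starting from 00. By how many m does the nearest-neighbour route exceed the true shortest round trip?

From 00: Q8=9, F8=16, A9=17, U9=26, X8=28 → choose Q8 (9).
From Q8: F8=12, A9=13, U9=21, X8=25 → choose F8 (12).
From F8: A9=6, U9=10, X8=13 → choose A9 (6).
From A9: U9=16, X8=19 → choose U9 (16).
From U9: X8=18 → choose X8 (18).
NN route 00 → Q8 → F8 → A9 → U9 → X8 → 00 costs 89.
Optimal: 00 → A9 → F8 → X8 → U9 → Q8 → 00 costs 84 (by enumerating all 60 distinct tours).
Excess = 89 − 84 = 5.

The nearest-neighbour route is 5 m longer than optimal.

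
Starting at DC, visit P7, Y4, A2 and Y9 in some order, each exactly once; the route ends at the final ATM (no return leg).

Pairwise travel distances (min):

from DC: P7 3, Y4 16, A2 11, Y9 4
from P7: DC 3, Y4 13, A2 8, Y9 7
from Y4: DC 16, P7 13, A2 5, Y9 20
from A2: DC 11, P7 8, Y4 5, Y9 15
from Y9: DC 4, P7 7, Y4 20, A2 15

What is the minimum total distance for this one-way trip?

Shortest open route: 24 min.

There are 4! = 24 possible orderings.
DC→P7→Y4→A2→Y9: 3+13+5+15 = 36
DC→P7→Y4→Y9→A2: 3+13+20+15 = 51
DC→P7→A2→Y4→Y9: 3+8+5+20 = 36
DC→P7→A2→Y9→Y4: 3+8+15+20 = 46
DC→P7→Y9→Y4→A2: 3+7+20+5 = 35
DC→P7→Y9→A2→Y4: 3+7+15+5 = 30
DC→Y4→P7→A2→Y9: 16+13+8+15 = 52
DC→Y4→P7→Y9→A2: 16+13+7+15 = 51
DC→Y4→A2→P7→Y9: 16+5+8+7 = 36
DC→Y4→A2→Y9→P7: 16+5+15+7 = 43
DC→Y4→Y9→P7→A2: 16+20+7+8 = 51
DC→Y4→Y9→A2→P7: 16+20+15+8 = 59
DC→A2→P7→Y4→Y9: 11+8+13+20 = 52
DC→A2→P7→Y9→Y4: 11+8+7+20 = 46
… (10 more)
DC→Y9→P7→A2→Y4: 4+7+8+5 = 24  ← best
The minimum is 24.
One shortest path: DC → Y9 → P7 → A2 → Y4.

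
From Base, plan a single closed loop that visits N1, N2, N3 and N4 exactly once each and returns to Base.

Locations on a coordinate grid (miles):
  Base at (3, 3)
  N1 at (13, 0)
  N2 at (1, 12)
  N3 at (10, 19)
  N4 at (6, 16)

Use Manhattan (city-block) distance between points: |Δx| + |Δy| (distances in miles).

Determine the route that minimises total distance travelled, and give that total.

62 miles — the shortest possible round trip.

There are 12 distinct closed tours to check (reversals are equivalent).
Base→N1→N2→N3→N4→Base: 13+24+16+7+16 = 76
Base→N1→N2→N4→N3→Base: 13+24+9+7+23 = 76
Base→N1→N3→N2→N4→Base: 13+22+16+9+16 = 76
Base→N1→N3→N4→N2→Base: 13+22+7+9+11 = 62
Base→N1→N4→N2→N3→Base: 13+23+9+16+23 = 84
Base→N1→N4→N3→N2→Base: 13+23+7+16+11 = 70
Base→N2→N1→N3→N4→Base: 11+24+22+7+16 = 80
Base→N2→N1→N4→N3→Base: 11+24+23+7+23 = 88
Base→N2→N3→N1→N4→Base: 11+16+22+23+16 = 88
Base→N2→N4→N1→N3→Base: 11+9+23+22+23 = 88
Base→N3→N1→N2→N4→Base: 23+22+24+9+16 = 94
Base→N3→N2→N1→N4→Base: 23+16+24+23+16 = 102
The minimum is 62.
One optimal route: Base → N1 → N3 → N4 → N2 → Base (or its reverse).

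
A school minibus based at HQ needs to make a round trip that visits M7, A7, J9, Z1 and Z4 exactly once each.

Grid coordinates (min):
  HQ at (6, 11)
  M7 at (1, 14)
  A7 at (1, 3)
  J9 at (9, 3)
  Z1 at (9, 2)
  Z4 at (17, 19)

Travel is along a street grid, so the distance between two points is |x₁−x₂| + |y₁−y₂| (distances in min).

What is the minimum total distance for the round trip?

72 min — the shortest possible round trip.

With 5 stops there are 5!/2 = 60 distinct round trips (a route and its reverse cost the same).
HQ - M7 - A7 - J9 - Z1 - Z4 - HQ: 8+11+8+1+25+19 = 72
HQ - M7 - A7 - J9 - Z4 - Z1 - HQ: 8+11+8+24+25+12 = 88
HQ - M7 - A7 - Z1 - J9 - Z4 - HQ: 8+11+9+1+24+19 = 72
HQ - M7 - A7 - Z1 - Z4 - J9 - HQ: 8+11+9+25+24+11 = 88
HQ - M7 - A7 - Z4 - J9 - Z1 - HQ: 8+11+32+24+1+12 = 88
HQ - M7 - A7 - Z4 - Z1 - J9 - HQ: 8+11+32+25+1+11 = 88
HQ - M7 - J9 - A7 - Z1 - Z4 - HQ: 8+19+8+9+25+19 = 88
HQ - M7 - J9 - A7 - Z4 - Z1 - HQ: 8+19+8+32+25+12 = 104
HQ - M7 - J9 - Z1 - A7 - Z4 - HQ: 8+19+1+9+32+19 = 88
HQ - M7 - J9 - Z1 - Z4 - A7 - HQ: 8+19+1+25+32+13 = 98
HQ - M7 - J9 - Z4 - A7 - Z1 - HQ: 8+19+24+32+9+12 = 104
HQ - M7 - J9 - Z4 - Z1 - A7 - HQ: 8+19+24+25+9+13 = 98
HQ - M7 - Z1 - A7 - J9 - Z4 - HQ: 8+20+9+8+24+19 = 88
HQ - M7 - Z1 - A7 - Z4 - J9 - HQ: 8+20+9+32+24+11 = 104
… (46 more)
The minimum is 72.
One optimal route: HQ → M7 → A7 → J9 → Z1 → Z4 → HQ (or its reverse).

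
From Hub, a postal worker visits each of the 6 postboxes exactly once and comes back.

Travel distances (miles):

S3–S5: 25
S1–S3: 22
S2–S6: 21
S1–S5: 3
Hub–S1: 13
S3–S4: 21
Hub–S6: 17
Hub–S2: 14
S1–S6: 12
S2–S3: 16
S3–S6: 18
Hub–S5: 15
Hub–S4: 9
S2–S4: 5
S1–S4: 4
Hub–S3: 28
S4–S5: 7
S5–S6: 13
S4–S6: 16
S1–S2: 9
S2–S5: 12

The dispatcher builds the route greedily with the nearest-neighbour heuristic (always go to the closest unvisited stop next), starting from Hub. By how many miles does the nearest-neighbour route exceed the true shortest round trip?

From Hub: S4=9, S1=13, S2=14, S5=15, S6=17, S3=28 → choose S4 (9).
From S4: S1=4, S2=5, S5=7, S6=16, S3=21 → choose S1 (4).
From S1: S5=3, S2=9, S6=12, S3=22 → choose S5 (3).
From S5: S2=12, S6=13, S3=25 → choose S2 (12).
From S2: S3=16, S6=21 → choose S3 (16).
From S3: S6=18 → choose S6 (18).
NN route Hub → S4 → S1 → S5 → S2 → S3 → S6 → Hub costs 79.
Optimal: Hub → S1 → S5 → S6 → S3 → S2 → S4 → Hub costs 77 (by enumerating all 360 distinct tours).
Excess = 79 − 77 = 2.

2 miles longer than the optimal tour.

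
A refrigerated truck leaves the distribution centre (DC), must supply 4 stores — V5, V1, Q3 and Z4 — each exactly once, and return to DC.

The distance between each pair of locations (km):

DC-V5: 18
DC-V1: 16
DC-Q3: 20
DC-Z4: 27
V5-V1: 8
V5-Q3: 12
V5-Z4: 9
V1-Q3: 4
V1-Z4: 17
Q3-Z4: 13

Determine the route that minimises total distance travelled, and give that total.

With 4 stops there are 4!/2 = 12 distinct round trips (a route and its reverse cost the same).
DC-V5-V1-Q3-Z4-DC: 18+8+4+13+27 = 70
DC-V5-V1-Z4-Q3-DC: 18+8+17+13+20 = 76
DC-V5-Q3-V1-Z4-DC: 18+12+4+17+27 = 78
DC-V5-Q3-Z4-V1-DC: 18+12+13+17+16 = 76
DC-V5-Z4-V1-Q3-DC: 18+9+17+4+20 = 68
DC-V5-Z4-Q3-V1-DC: 18+9+13+4+16 = 60
DC-V1-V5-Q3-Z4-DC: 16+8+12+13+27 = 76
DC-V1-V5-Z4-Q3-DC: 16+8+9+13+20 = 66
DC-V1-Q3-V5-Z4-DC: 16+4+12+9+27 = 68
DC-V1-Z4-V5-Q3-DC: 16+17+9+12+20 = 74
DC-Q3-V5-V1-Z4-DC: 20+12+8+17+27 = 84
DC-Q3-V1-V5-Z4-DC: 20+4+8+9+27 = 68
The minimum is 60.
One optimal route: DC → V5 → Z4 → Q3 → V1 → DC (or its reverse).

60 km — the shortest possible round trip.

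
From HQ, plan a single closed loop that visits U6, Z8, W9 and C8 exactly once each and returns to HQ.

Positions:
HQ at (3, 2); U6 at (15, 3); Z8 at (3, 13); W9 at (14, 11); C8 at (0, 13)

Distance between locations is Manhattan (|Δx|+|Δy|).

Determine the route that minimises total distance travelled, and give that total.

HQ-U6-Z8-W9-C8-HQ: 13+22+13+16+14 = 78
HQ-U6-Z8-C8-W9-HQ: 13+22+3+16+20 = 74
HQ-U6-W9-Z8-C8-HQ: 13+9+13+3+14 = 52
HQ-U6-W9-C8-Z8-HQ: 13+9+16+3+11 = 52
HQ-U6-C8-Z8-W9-HQ: 13+25+3+13+20 = 74
HQ-U6-C8-W9-Z8-HQ: 13+25+16+13+11 = 78
HQ-Z8-U6-W9-C8-HQ: 11+22+9+16+14 = 72
HQ-Z8-U6-C8-W9-HQ: 11+22+25+16+20 = 94
HQ-Z8-W9-U6-C8-HQ: 11+13+9+25+14 = 72
HQ-Z8-C8-U6-W9-HQ: 11+3+25+9+20 = 68
HQ-W9-U6-Z8-C8-HQ: 20+9+22+3+14 = 68
HQ-W9-Z8-U6-C8-HQ: 20+13+22+25+14 = 94
The minimum is 52.
One optimal route: HQ → U6 → W9 → Z8 → C8 → HQ (or its reverse).

Minimum total distance: 52.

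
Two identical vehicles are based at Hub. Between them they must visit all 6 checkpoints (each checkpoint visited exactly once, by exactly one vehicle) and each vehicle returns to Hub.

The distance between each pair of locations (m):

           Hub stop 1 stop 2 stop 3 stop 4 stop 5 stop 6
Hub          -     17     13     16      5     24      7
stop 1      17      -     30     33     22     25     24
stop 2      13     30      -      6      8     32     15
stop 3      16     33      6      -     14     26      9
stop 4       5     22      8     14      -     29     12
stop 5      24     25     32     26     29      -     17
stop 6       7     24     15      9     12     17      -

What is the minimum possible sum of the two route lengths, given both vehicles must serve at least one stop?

Check every non-empty split of the stops between the two vehicles; for each half take its own optimal tour:
  {stop 1} + {stop 2, stop 3, stop 4, stop 5, stop 6}: 34 + 69 = 103
  {stop 2} + {stop 1, stop 3, stop 4, stop 5, stop 6}: 26 + 87 = 113
  {stop 1, stop 2} + {stop 3, stop 4, stop 5, stop 6}: 60 + 69 = 129
  {stop 3} + {stop 1, stop 2, stop 4, stop 5, stop 6}: 32 + 87 = 119
  {stop 1, stop 3} + {stop 2, stop 4, stop 5, stop 6}: 66 + 69 = 135
  {stop 2, stop 3} + {stop 1, stop 4, stop 5, stop 6}: 35 + 76 = 111
  … (31 splits in total)
  {stop 4} + {stop 1, stop 2, stop 3, stop 5, stop 6}: 10 + 87 = 97  ← best
Best: vehicle 1 Hub → stop 4 → Hub = 10; vehicle 2 Hub → stop 1 → stop 5 → stop 6 → stop 3 → stop 2 → Hub = 87; combined 97.

Minimum combined distance: 97 m.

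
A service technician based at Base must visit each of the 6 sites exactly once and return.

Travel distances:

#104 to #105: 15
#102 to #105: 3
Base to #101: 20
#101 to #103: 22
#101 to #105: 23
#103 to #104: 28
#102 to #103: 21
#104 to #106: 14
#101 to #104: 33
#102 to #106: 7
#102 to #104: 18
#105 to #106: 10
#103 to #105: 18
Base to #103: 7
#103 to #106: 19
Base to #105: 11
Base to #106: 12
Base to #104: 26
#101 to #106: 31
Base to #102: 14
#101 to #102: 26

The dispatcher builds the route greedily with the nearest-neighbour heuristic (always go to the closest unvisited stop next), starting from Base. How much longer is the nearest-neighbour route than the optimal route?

From Base: #103=7, #105=11, #106=12, #102=14, #101=20, #104=26 → choose #103 (7).
From #103: #105=18, #106=19, #102=21, #101=22, #104=28 → choose #105 (18).
From #105: #102=3, #106=10, #104=15, #101=23 → choose #102 (3).
From #102: #106=7, #104=18, #101=26 → choose #106 (7).
From #106: #104=14, #101=31 → choose #104 (14).
From #104: #101=33 → choose #101 (33).
NN route Base → #103 → #105 → #102 → #106 → #104 → #101 → Base costs 102.
Optimal: Base → #103 → #101 → #104 → #106 → #102 → #105 → Base costs 97 (by enumerating all 360 distinct tours).
Excess = 102 − 97 = 5.

5 longer than the optimal tour.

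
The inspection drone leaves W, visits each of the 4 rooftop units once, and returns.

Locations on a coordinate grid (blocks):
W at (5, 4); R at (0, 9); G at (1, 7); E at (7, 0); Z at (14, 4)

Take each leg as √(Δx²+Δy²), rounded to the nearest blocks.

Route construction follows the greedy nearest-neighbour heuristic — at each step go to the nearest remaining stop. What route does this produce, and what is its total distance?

W → [E:4 / G:5 / R:7 / Z:9] → E (4)
E → [Z:8 / G:9 / R:11] → Z (8)
Z → [G:13 / R:15] → G (13)
G → [R:2] → R (2)
Return R→W: 7.
Total = 4 + 8 + 13 + 2 + 7 = 34.

34 blocks along W → E → Z → G → R → W.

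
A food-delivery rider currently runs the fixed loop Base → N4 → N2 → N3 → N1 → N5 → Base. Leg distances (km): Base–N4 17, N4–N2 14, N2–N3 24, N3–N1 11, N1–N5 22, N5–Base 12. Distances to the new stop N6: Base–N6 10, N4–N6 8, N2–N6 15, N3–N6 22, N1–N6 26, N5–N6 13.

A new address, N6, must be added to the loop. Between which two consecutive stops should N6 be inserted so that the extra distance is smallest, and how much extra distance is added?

Minimum extra distance: 1 km, inserting N6 between Base and N4.

Insertion cost between consecutive stops i–j is d(i,N6) + d(N6,j) − d(i,j):
  between Base and N4: 10 + 8 − 17 = 1
  between N4 and N2: 8 + 15 − 14 = 9
  between N2 and N3: 15 + 22 − 24 = 13
  between N3 and N1: 22 + 26 − 11 = 37
  between N1 and N5: 26 + 13 − 22 = 17
  between N5 and Base: 13 + 10 − 12 = 11
Cheapest insertion is between Base and N4, adding 1.
New total = 100 + 1 = 101.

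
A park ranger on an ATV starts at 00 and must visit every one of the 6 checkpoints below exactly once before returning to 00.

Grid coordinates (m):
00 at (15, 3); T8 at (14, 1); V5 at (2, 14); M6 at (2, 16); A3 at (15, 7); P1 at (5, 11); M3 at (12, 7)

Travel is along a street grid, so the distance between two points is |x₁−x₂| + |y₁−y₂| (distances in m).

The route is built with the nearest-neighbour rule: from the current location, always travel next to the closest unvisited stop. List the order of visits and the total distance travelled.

From 00: distances to unvisited — T8=3, A3=4, M3=7, P1=18, V5=24, M6=26. Nearest is T8 (3).
From T8: distances to unvisited — A3=7, M3=8, P1=19, V5=25, M6=27. Nearest is A3 (7).
From A3: distances to unvisited — M3=3, P1=14, V5=20, M6=22. Nearest is M3 (3).
From M3: distances to unvisited — P1=11, V5=17, M6=19. Nearest is P1 (11).
From P1: distances to unvisited — V5=6, M6=8. Nearest is V5 (6).
From V5: distances to unvisited — M6=2. Nearest is M6 (2).
Return M6→00: 26.
Total = 3 + 7 + 3 + 11 + 6 + 2 + 26 = 58.

Total distance 58 m via the nearest-neighbour route 00 → T8 → A3 → M3 → P1 → V5 → M6 → 00.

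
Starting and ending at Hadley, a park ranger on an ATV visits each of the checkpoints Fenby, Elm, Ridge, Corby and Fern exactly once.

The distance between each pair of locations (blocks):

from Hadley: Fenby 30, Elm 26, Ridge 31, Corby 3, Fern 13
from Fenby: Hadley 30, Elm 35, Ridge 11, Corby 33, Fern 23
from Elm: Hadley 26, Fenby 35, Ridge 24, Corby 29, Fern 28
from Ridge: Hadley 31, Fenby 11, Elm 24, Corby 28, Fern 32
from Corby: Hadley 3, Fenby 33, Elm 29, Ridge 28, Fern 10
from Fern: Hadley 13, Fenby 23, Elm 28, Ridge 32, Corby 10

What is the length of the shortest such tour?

Minimum total distance: 97 blocks.

With 5 stops there are 5!/2 = 60 distinct round trips (a route and its reverse cost the same).
Hadley-Fenby-Elm-Ridge-Corby-Fern-Hadley: 30+35+24+28+10+13 = 140
Hadley-Fenby-Elm-Ridge-Fern-Corby-Hadley: 30+35+24+32+10+3 = 134
Hadley-Fenby-Elm-Corby-Ridge-Fern-Hadley: 30+35+29+28+32+13 = 167
Hadley-Fenby-Elm-Corby-Fern-Ridge-Hadley: 30+35+29+10+32+31 = 167
Hadley-Fenby-Elm-Fern-Ridge-Corby-Hadley: 30+35+28+32+28+3 = 156
Hadley-Fenby-Elm-Fern-Corby-Ridge-Hadley: 30+35+28+10+28+31 = 162
Hadley-Fenby-Ridge-Elm-Corby-Fern-Hadley: 30+11+24+29+10+13 = 117
Hadley-Fenby-Ridge-Elm-Fern-Corby-Hadley: 30+11+24+28+10+3 = 106
Hadley-Fenby-Ridge-Corby-Elm-Fern-Hadley: 30+11+28+29+28+13 = 139
Hadley-Fenby-Ridge-Corby-Fern-Elm-Hadley: 30+11+28+10+28+26 = 133
Hadley-Fenby-Ridge-Fern-Elm-Corby-Hadley: 30+11+32+28+29+3 = 133
Hadley-Fenby-Ridge-Fern-Corby-Elm-Hadley: 30+11+32+10+29+26 = 138
Hadley-Fenby-Corby-Elm-Ridge-Fern-Hadley: 30+33+29+24+32+13 = 161
Hadley-Fenby-Corby-Elm-Fern-Ridge-Hadley: 30+33+29+28+32+31 = 183
… (46 more)
Hadley-Elm-Ridge-Fenby-Fern-Corby-Hadley: 26+24+11+23+10+3 = 97  ← best
The minimum is 97.
One optimal route: Hadley → Elm → Ridge → Fenby → Fern → Corby → Hadley (or its reverse).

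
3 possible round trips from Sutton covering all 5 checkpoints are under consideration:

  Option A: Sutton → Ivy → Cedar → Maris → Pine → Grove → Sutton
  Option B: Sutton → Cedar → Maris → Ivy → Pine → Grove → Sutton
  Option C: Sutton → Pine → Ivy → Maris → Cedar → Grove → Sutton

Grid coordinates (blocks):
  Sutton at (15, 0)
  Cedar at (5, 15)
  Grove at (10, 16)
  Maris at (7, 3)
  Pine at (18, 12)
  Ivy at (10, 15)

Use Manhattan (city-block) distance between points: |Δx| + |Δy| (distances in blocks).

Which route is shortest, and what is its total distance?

82 blocks — Option C is the shortest.

Option A: 20 + 5 + 14 + 20 + 12 + 21 = 92
Option B: 25 + 14 + 15 + 11 + 12 + 21 = 98
Option C: 15 + 11 + 15 + 14 + 6 + 21 = 82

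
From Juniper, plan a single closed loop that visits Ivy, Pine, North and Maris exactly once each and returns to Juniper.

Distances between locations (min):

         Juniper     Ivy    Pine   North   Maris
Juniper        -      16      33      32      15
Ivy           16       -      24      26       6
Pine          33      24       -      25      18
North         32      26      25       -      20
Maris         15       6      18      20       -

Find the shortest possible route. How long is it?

Minimum total distance: 97 min.

There are 12 distinct closed tours to check (reversals are equivalent).
Juniper→Ivy→Pine→North→Maris→Juniper: 16+24+25+20+15 = 100
Juniper→Ivy→Pine→Maris→North→Juniper: 16+24+18+20+32 = 110
Juniper→Ivy→North→Pine→Maris→Juniper: 16+26+25+18+15 = 100
Juniper→Ivy→North→Maris→Pine→Juniper: 16+26+20+18+33 = 113
Juniper→Ivy→Maris→Pine→North→Juniper: 16+6+18+25+32 = 97
Juniper→Ivy→Maris→North→Pine→Juniper: 16+6+20+25+33 = 100
Juniper→Pine→Ivy→North→Maris→Juniper: 33+24+26+20+15 = 118
Juniper→Pine→Ivy→Maris→North→Juniper: 33+24+6+20+32 = 115
Juniper→Pine→North→Ivy→Maris→Juniper: 33+25+26+6+15 = 105
Juniper→Pine→Maris→Ivy→North→Juniper: 33+18+6+26+32 = 115
Juniper→North→Ivy→Pine→Maris→Juniper: 32+26+24+18+15 = 115
Juniper→North→Pine→Ivy→Maris→Juniper: 32+25+24+6+15 = 102
The minimum is 97.
One optimal route: Juniper → Ivy → Maris → Pine → North → Juniper (or its reverse).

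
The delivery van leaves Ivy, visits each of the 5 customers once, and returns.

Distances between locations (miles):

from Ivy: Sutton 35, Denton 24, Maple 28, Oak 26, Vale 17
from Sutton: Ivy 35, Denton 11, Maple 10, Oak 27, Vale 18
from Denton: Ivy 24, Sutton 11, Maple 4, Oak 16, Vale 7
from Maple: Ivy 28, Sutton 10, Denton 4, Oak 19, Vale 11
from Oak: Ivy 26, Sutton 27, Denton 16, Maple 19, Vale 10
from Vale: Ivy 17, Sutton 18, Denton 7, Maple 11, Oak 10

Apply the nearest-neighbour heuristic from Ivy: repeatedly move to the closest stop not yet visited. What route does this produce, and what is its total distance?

Ivy → [Vale:17 / Denton:24 / Oak:26 / Maple:28 / Sutton:35] → Vale (17)
Vale → [Denton:7 / Oak:10 / Maple:11 / Sutton:18] → Denton (7)
Denton → [Maple:4 / Sutton:11 / Oak:16] → Maple (4)
Maple → [Sutton:10 / Oak:19] → Sutton (10)
Sutton → [Oak:27] → Oak (27)
Return Oak→Ivy: 26.
Total = 17 + 7 + 4 + 10 + 27 + 26 = 91.

91 miles along Ivy → Vale → Denton → Maple → Sutton → Oak → Ivy.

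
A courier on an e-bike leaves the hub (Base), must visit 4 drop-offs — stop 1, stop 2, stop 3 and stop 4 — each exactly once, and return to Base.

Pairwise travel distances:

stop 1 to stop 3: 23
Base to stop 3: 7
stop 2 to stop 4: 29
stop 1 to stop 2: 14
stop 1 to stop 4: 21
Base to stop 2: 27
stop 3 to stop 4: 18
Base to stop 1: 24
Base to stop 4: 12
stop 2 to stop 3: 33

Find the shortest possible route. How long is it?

With 4 stops there are 4!/2 = 12 distinct round trips (a route and its reverse cost the same).
Base → stop 1 → stop 2 → stop 3 → stop 4 → Base: 24+14+33+18+12 = 101
Base → stop 1 → stop 2 → stop 4 → stop 3 → Base: 24+14+29+18+7 = 92
Base → stop 1 → stop 3 → stop 2 → stop 4 → Base: 24+23+33+29+12 = 121
Base → stop 1 → stop 3 → stop 4 → stop 2 → Base: 24+23+18+29+27 = 121
Base → stop 1 → stop 4 → stop 2 → stop 3 → Base: 24+21+29+33+7 = 114
Base → stop 1 → stop 4 → stop 3 → stop 2 → Base: 24+21+18+33+27 = 123
Base → stop 2 → stop 1 → stop 3 → stop 4 → Base: 27+14+23+18+12 = 94
Base → stop 2 → stop 1 → stop 4 → stop 3 → Base: 27+14+21+18+7 = 87
Base → stop 2 → stop 3 → stop 1 → stop 4 → Base: 27+33+23+21+12 = 116
Base → stop 2 → stop 4 → stop 1 → stop 3 → Base: 27+29+21+23+7 = 107
Base → stop 3 → stop 1 → stop 2 → stop 4 → Base: 7+23+14+29+12 = 85
Base → stop 3 → stop 2 → stop 1 → stop 4 → Base: 7+33+14+21+12 = 87
The minimum is 85.
One optimal route: Base → stop 3 → stop 1 → stop 2 → stop 4 → Base (or its reverse).

Shortest round trip = 85.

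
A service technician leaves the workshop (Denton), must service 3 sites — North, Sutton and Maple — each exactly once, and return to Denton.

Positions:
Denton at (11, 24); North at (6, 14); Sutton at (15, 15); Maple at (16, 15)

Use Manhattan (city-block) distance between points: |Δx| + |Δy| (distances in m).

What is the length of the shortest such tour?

There are 3 distinct closed tours to check (reversals are equivalent).
Denton → North → Sutton → Maple → Denton: 15+10+1+14 = 40
Denton → North → Maple → Sutton → Denton: 15+11+1+13 = 40
Denton → Sutton → North → Maple → Denton: 13+10+11+14 = 48
The minimum is 40.
One optimal route: Denton → North → Sutton → Maple → Denton (or its reverse).

Minimum total distance: 40 m.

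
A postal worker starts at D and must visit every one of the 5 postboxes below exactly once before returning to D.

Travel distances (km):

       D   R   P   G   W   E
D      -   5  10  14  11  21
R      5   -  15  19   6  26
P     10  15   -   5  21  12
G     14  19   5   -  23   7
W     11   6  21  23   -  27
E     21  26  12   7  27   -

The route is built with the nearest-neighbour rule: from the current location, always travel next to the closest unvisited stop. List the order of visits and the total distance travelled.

Nearest-neighbour total = 65 km; route D → R → W → P → G → E → D.

From D: distances to unvisited — R=5, P=10, W=11, G=14, E=21. Nearest is R (5).
From R: distances to unvisited — W=6, P=15, G=19, E=26. Nearest is W (6).
From W: distances to unvisited — P=21, G=23, E=27. Nearest is P (21).
From P: distances to unvisited — G=5, E=12. Nearest is G (5).
From G: distances to unvisited — E=7. Nearest is E (7).
Return E→D: 21.
Total = 5 + 6 + 21 + 5 + 7 + 21 = 65.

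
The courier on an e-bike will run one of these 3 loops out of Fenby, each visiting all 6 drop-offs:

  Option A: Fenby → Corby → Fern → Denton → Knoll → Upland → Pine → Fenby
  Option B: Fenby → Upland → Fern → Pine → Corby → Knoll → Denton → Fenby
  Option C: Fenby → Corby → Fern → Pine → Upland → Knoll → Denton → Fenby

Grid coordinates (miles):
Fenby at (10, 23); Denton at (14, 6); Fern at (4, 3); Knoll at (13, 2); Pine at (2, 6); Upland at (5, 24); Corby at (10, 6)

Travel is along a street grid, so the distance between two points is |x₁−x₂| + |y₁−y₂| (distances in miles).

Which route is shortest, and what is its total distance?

Shortest is Option B, total 74 miles.

Option A: 17 + 9 + 13 + 5 + 30 + 21 + 25 = 120
Option B: 6 + 22 + 5 + 8 + 7 + 5 + 21 = 74
Option C: 17 + 9 + 5 + 21 + 30 + 5 + 21 = 108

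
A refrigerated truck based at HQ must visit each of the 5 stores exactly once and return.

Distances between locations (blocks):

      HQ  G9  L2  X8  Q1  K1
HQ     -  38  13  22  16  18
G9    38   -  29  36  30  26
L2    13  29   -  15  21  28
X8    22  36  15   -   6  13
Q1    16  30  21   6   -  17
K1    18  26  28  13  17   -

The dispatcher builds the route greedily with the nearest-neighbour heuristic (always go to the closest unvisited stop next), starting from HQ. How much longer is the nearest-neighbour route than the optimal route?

12 blocks longer than the optimal tour.

From HQ: L2=13, Q1=16, K1=18, X8=22, G9=38 → choose L2 (13).
From L2: X8=15, Q1=21, K1=28, G9=29 → choose X8 (15).
From X8: Q1=6, K1=13, G9=36 → choose Q1 (6).
From Q1: K1=17, G9=30 → choose K1 (17).
From K1: G9=26 → choose G9 (26).
NN route HQ → L2 → X8 → Q1 → K1 → G9 → HQ costs 115.
Optimal: HQ → L2 → G9 → K1 → X8 → Q1 → HQ costs 103 (by enumerating all 60 distinct tours).
Excess = 115 − 103 = 12.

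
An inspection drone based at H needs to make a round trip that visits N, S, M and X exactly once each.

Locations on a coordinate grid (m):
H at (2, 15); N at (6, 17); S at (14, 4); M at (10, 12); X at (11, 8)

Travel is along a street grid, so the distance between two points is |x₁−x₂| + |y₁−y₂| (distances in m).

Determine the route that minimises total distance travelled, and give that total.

50 m — the shortest possible round trip.

H-N-S-M-X-H: 6+21+12+5+16 = 60
H-N-S-X-M-H: 6+21+7+5+11 = 50
H-N-M-S-X-H: 6+9+12+7+16 = 50
H-N-M-X-S-H: 6+9+5+7+23 = 50
H-N-X-S-M-H: 6+14+7+12+11 = 50
H-N-X-M-S-H: 6+14+5+12+23 = 60
H-S-N-M-X-H: 23+21+9+5+16 = 74
H-S-N-X-M-H: 23+21+14+5+11 = 74
H-S-M-N-X-H: 23+12+9+14+16 = 74
H-S-X-N-M-H: 23+7+14+9+11 = 64
H-M-N-S-X-H: 11+9+21+7+16 = 64
H-M-S-N-X-H: 11+12+21+14+16 = 74
The minimum is 50.
One optimal route: H → N → S → X → M → H (or its reverse).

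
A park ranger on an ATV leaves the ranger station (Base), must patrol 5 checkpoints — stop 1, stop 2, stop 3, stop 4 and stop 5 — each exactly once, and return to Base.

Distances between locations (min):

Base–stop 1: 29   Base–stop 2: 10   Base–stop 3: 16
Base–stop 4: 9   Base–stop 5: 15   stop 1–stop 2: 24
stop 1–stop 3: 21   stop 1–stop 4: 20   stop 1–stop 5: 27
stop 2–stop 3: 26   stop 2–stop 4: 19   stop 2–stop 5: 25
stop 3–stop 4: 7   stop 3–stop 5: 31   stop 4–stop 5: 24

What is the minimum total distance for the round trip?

Shortest round trip = 99 min.

There are 60 distinct closed tours to check (reversals are equivalent).
Base → stop 1 → stop 2 → stop 3 → stop 4 → stop 5 → Base: 29+24+26+7+24+15 = 125
Base → stop 1 → stop 2 → stop 3 → stop 5 → stop 4 → Base: 29+24+26+31+24+9 = 143
Base → stop 1 → stop 2 → stop 4 → stop 3 → stop 5 → Base: 29+24+19+7+31+15 = 125
Base → stop 1 → stop 2 → stop 4 → stop 5 → stop 3 → Base: 29+24+19+24+31+16 = 143
Base → stop 1 → stop 2 → stop 5 → stop 3 → stop 4 → Base: 29+24+25+31+7+9 = 125
Base → stop 1 → stop 2 → stop 5 → stop 4 → stop 3 → Base: 29+24+25+24+7+16 = 125
Base → stop 1 → stop 3 → stop 2 → stop 4 → stop 5 → Base: 29+21+26+19+24+15 = 134
Base → stop 1 → stop 3 → stop 2 → stop 5 → stop 4 → Base: 29+21+26+25+24+9 = 134
Base → stop 1 → stop 3 → stop 4 → stop 2 → stop 5 → Base: 29+21+7+19+25+15 = 116
Base → stop 1 → stop 3 → stop 4 → stop 5 → stop 2 → Base: 29+21+7+24+25+10 = 116
Base → stop 1 → stop 3 → stop 5 → stop 2 → stop 4 → Base: 29+21+31+25+19+9 = 134
Base → stop 1 → stop 3 → stop 5 → stop 4 → stop 2 → Base: 29+21+31+24+19+10 = 134
Base → stop 1 → stop 4 → stop 2 → stop 3 → stop 5 → Base: 29+20+19+26+31+15 = 140
Base → stop 1 → stop 4 → stop 2 → stop 5 → stop 3 → Base: 29+20+19+25+31+16 = 140
… (46 more)
Base → stop 2 → stop 4 → stop 3 → stop 1 → stop 5 → Base: 10+19+7+21+27+15 = 99  ← best
The minimum is 99.
One optimal route: Base → stop 2 → stop 4 → stop 3 → stop 1 → stop 5 → Base (or its reverse).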